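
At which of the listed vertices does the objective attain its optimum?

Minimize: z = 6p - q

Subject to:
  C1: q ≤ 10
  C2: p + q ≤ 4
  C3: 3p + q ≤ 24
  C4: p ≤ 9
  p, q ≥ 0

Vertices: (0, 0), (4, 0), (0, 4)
(0, 4) with z = -4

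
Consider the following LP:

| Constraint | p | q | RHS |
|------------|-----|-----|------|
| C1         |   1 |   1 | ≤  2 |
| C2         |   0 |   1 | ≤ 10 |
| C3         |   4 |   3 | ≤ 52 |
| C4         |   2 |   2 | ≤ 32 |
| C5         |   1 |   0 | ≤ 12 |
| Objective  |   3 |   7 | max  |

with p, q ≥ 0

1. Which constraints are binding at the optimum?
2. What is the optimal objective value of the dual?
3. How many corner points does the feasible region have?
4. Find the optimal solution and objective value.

1. C1, p ≥ 0
2. 14 (by strong duality, equal to the primal optimum)
3. 3
4. p = 0, q = 2, z = 14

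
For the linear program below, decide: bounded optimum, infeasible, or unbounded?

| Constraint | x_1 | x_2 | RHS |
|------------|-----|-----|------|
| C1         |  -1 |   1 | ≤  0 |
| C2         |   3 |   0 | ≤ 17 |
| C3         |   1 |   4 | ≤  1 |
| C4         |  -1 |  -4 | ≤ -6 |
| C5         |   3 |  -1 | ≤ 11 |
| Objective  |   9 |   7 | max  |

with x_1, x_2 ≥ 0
C3 requires x_1 + 4x_2 ≤ 1, while C4 (-x_1 - 4x_2 ≤ -6) is equivalent to x_1 + 4x_2 ≥ 6. Together they would need 6 ≤ x_1 + 4x_2 ≤ 1, which is impossible since 6 > 1. No point satisfies all constraints.

The feasible region is empty; the LP is infeasible.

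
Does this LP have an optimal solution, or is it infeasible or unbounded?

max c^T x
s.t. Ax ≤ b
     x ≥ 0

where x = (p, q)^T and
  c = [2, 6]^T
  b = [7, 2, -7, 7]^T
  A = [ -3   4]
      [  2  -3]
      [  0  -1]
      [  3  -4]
Feasible point: (7, 7) satisfies every constraint, so the LP is feasible.
Direction d = (4, 3): for each constraint row a, a·d ≤ 0 —
  (-3)(4) + (4)(3) = 0 ≤ 0
  (2)(4) + (-3)(3) = -1 ≤ 0
  (0)(4) + (-1)(3) = -3 ≤ 0
  (3)(4) + (-4)(3) = 0 ≤ 0
and d ≥ 0, so (7, 7) + t·d stays feasible for every t ≥ 0. Along this ray z = 2p + 6q changes by 26 per unit t, so z → +∞.

Unbounded — the objective can increase without bound over the feasible region.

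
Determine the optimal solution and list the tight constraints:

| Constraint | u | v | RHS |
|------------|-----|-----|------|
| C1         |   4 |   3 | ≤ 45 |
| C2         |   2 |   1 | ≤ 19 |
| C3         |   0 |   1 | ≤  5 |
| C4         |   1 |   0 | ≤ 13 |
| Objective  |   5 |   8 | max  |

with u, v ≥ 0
Optimal: u = 7, v = 5
Slack at optimum:
  C1: slack = 2
  C2: slack = 0 (binding)
  C3: slack = 0 (binding)
  C4: slack = 6
  u ≥ 0: u = 7
  v ≥ 0: v = 5
Binding constraints: C2, C3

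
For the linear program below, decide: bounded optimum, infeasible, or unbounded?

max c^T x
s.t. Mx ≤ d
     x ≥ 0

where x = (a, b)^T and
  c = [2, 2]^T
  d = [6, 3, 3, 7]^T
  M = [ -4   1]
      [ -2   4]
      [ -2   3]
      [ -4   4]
Feasible point: (0, 0) satisfies every constraint, so the LP is feasible.
Direction d = (1, 0): for each constraint row a, a·d ≤ 0 —
  (-4)(1) + (1)(0) = -4 ≤ 0
  (-2)(1) + (4)(0) = -2 ≤ 0
  (-2)(1) + (3)(0) = -2 ≤ 0
  (-4)(1) + (4)(0) = -4 ≤ 0
and d ≥ 0, so (0, 0) + t·d stays feasible for every t ≥ 0. Along this ray z = 2a + 2b changes by 2 per unit t, so z → +∞.

The LP is unbounded; z can be made arbitrarily large.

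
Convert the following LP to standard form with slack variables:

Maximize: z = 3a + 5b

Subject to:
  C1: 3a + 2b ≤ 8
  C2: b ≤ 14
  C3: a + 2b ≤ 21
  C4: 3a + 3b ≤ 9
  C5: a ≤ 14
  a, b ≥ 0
max z = 3a + 5b

s.t.
  3a + 2b + s1 = 8
  b + s2 = 14
  a + 2b + s3 = 21
  3a + 3b + s4 = 9
  a + s5 = 14
  a, b, s1, s2, s3, s4, s5 ≥ 0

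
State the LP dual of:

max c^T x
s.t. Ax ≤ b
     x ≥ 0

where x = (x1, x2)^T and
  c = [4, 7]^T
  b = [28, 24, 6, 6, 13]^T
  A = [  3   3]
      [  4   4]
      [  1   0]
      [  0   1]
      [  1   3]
Minimize: z = 28y1 + 24y2 + 6y3 + 6y4 + 13y5

Subject to:
  C1: -3y1 - 4y2 - y3 - y5 ≤ -4
  C2: -3y1 - 4y2 - y4 - 3y5 ≤ -7
  y1, y2, y3, y4, y5 ≥ 0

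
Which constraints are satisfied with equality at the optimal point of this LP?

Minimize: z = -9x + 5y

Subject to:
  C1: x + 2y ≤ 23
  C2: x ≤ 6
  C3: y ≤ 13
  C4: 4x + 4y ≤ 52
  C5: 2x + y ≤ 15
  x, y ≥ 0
Optimal: x = 6, y = 0
Slack at optimum:
  C1: slack = 17
  C2: slack = 0 (binding)
  C3: slack = 13
  C4: slack = 28
  C5: slack = 3
  x ≥ 0: x = 6
  y ≥ 0: y = 0 (binding)
Binding constraints: C2, y ≥ 0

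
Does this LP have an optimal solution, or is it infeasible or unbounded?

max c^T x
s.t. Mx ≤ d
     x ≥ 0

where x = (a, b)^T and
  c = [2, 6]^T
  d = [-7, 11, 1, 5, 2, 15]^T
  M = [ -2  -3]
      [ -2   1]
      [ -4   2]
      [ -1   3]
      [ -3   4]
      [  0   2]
Feasible point: (2, 1) satisfies every constraint, so the LP is feasible.
Direction d = (1, 0): for each constraint row a, a·d ≤ 0 —
  (-2)(1) + (-3)(0) = -2 ≤ 0
  (-2)(1) + (1)(0) = -2 ≤ 0
  (-4)(1) + (2)(0) = -4 ≤ 0
  (-1)(1) + (3)(0) = -1 ≤ 0
  (-3)(1) + (4)(0) = -3 ≤ 0
  (0)(1) + (2)(0) = 0 ≤ 0
and d ≥ 0, so (2, 1) + t·d stays feasible for every t ≥ 0. Along this ray z = 2a + 6b changes by 2 per unit t, so z → +∞.

Unbounded: there is a feasible ray along which z → +∞.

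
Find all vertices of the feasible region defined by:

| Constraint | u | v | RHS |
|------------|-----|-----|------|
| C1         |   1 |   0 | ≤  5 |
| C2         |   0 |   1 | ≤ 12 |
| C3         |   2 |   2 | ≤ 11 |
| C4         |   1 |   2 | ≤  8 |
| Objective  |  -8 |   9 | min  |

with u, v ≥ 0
Each vertex is the intersection of two constraint boundaries that also satisfies all remaining constraints:
  u = 0 and v = 0 → (0, 0)
  u = 5 and v = 0 → (5, 0)
  u = 5 and 2u + 2v = 11 → (5, 0.5)
  2u + 2v = 11 and u + 2v = 8 → (3, 2.5)
  u + 2v = 8 and u = 0 → (0, 4)

Vertices: (0, 0), (5, 0), (5, 0.5), (3, 2.5), (0, 4)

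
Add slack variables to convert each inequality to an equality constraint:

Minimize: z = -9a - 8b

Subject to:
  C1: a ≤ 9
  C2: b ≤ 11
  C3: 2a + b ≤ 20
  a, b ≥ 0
min z = -9a - 8b

s.t.
  a + s1 = 9
  b + s2 = 11
  2a + b + s3 = 20
  a, b, s1, s2, s3 ≥ 0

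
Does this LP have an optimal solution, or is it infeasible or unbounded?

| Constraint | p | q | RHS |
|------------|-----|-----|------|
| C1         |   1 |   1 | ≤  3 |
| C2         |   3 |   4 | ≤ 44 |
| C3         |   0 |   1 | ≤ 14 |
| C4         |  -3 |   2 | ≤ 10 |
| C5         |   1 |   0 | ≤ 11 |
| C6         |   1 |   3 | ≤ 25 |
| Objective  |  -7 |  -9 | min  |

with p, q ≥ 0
The point (0, 3) satisfies every constraint, so the LP is feasible; the constraints give p ≤ 11 and q ≤ 14, which with p, q ≥ 0 keep the feasible region inside a bounded box. A feasible, bounded LP attains a finite optimum at a vertex.

Evaluating z = -7p - 9q at each vertex:
  (0, 0): z = 0
  (3, 0): z = -21
  (0, 3): z = -27

Feasible with finite optimum z* = -27 at (0, 3).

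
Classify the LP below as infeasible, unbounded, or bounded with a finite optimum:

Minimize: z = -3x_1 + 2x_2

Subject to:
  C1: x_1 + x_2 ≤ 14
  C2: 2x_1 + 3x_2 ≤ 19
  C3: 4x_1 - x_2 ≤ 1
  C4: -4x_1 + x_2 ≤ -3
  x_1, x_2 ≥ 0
C3 requires 4x_1 - x_2 ≤ 1, while C4 (-4x_1 + x_2 ≤ -3) is equivalent to 4x_1 - x_2 ≥ 3. Together they would need 3 ≤ 4x_1 - x_2 ≤ 1, which is impossible since 3 > 1. No point satisfies all constraints.

Infeasible: no point satisfies all constraints simultaneously.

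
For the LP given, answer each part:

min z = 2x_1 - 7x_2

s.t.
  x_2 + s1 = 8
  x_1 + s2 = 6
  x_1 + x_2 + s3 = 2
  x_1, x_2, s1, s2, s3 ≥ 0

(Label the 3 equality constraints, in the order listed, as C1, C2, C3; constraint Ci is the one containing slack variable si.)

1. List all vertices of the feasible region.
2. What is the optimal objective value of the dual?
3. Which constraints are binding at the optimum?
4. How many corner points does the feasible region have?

1. (0, 0), (2, 0), (0, 2)
2. -14 (by strong duality, equal to the primal optimum)
3. C3, x_1 ≥ 0
4. 3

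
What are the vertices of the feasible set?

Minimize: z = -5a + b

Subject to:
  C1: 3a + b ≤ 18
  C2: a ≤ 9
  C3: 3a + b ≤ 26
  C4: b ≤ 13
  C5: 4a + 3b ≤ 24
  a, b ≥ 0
Each vertex is the intersection of two constraint boundaries that also satisfies all remaining constraints:
  a = 0 and b = 0 → (0, 0)
  3a + b = 18 and 4a + 3b = 24 → (6, 0)
  4a + 3b = 24 and a = 0 → (0, 8)

Vertices: (0, 0), (6, 0), (0, 8)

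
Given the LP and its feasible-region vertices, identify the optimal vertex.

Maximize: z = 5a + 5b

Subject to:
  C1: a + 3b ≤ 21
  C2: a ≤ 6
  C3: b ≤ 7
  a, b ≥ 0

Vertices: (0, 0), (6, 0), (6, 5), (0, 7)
Evaluating z = 5a + 5b at each vertex:
  (0, 0): z = 0
  (6, 0): z = 30
  (6, 5): z = 55
  (0, 7): z = 35

The largest value is z = 55, attained at (6, 5).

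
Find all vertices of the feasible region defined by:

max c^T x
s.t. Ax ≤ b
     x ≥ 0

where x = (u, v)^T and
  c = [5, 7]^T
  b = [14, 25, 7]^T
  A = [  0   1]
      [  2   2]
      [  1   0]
Each vertex is the intersection of two constraint boundaries that also satisfies all remaining constraints:
  u = 0 and v = 0 → (0, 0)
  u = 7 and v = 0 → (7, 0)
  2u + 2v = 25 and u = 7 → (7, 5.5)
  2u + 2v = 25 and u = 0 → (0, 12.5)

Vertices: (0, 0), (7, 0), (7, 5.5), (0, 12.5)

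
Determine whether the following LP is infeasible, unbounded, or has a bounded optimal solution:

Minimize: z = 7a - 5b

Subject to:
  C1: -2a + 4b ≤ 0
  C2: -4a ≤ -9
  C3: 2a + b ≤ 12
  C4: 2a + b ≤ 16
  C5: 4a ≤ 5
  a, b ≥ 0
C5 requires 4a ≤ 5, while C2 (-4a ≤ -9) is equivalent to 4a ≥ 9. Together they would need 9 ≤ 4a ≤ 5, which is impossible since 9 > 5. No point satisfies all constraints.

Infeasible: no point satisfies all constraints simultaneously.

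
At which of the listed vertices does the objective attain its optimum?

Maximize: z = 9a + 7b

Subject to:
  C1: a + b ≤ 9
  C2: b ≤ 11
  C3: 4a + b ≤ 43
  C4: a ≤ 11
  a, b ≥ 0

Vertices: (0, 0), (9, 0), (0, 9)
Evaluating z = 9a + 7b at each vertex:
  (0, 0): z = 0
  (9, 0): z = 81
  (0, 9): z = 63

The largest value is z = 81, attained at (9, 0).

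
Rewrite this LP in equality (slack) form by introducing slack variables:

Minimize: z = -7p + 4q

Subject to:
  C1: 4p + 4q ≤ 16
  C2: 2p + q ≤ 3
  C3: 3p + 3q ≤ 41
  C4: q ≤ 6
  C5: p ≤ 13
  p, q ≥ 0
min z = -7p + 4q

s.t.
  4p + 4q + s1 = 16
  2p + q + s2 = 3
  3p + 3q + s3 = 41
  q + s4 = 6
  p + s5 = 13
  p, q, s1, s2, s3, s4, s5 ≥ 0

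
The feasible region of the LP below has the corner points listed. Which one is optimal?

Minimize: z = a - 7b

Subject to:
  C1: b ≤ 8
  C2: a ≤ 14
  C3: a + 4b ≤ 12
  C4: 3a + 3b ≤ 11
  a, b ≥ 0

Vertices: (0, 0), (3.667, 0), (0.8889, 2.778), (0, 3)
Evaluating z = a - 7b at each vertex:
  (0, 0): z = 0
  (3.667, 0): z = 3.667
  (0.8889, 2.778): z = -18.56
  (0, 3): z = -21

The smallest value is z = -21, attained at (0, 3).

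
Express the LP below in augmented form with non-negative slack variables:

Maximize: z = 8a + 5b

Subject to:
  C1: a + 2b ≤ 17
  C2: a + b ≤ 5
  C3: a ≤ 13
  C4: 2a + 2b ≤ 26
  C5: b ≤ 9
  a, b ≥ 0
max z = 8a + 5b

s.t.
  a + 2b + s1 = 17
  a + b + s2 = 5
  a + s3 = 13
  2a + 2b + s4 = 26
  b + s5 = 9
  a, b, s1, s2, s3, s4, s5 ≥ 0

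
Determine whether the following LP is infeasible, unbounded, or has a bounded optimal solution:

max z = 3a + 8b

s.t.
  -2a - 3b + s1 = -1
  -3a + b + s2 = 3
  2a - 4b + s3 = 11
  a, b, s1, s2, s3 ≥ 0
Feasible point: (0, 1) satisfies every constraint, so the LP is feasible.
Direction d = (1, 1): for each constraint row a, a·d ≤ 0 —
  (-2)(1) + (-3)(1) = -5 ≤ 0
  (-3)(1) + (1)(1) = -2 ≤ 0
  (2)(1) + (-4)(1) = -2 ≤ 0
and d ≥ 0, so (0, 1) + t·d stays feasible for every t ≥ 0. Along this ray z = 3a + 8b changes by 11 per unit t, so z → +∞.

The LP is unbounded; z can be made arbitrarily large.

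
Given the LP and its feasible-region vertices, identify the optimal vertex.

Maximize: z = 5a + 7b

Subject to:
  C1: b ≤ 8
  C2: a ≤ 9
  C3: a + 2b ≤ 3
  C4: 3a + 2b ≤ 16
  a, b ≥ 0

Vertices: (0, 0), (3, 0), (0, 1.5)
(3, 0) with z = 15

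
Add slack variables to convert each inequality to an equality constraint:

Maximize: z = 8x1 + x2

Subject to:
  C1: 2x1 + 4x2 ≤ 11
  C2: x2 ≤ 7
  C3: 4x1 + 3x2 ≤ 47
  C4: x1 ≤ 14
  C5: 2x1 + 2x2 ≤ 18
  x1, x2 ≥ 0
max z = 8x1 + x2

s.t.
  2x1 + 4x2 + s1 = 11
  x2 + s2 = 7
  4x1 + 3x2 + s3 = 47
  x1 + s4 = 14
  2x1 + 2x2 + s5 = 18
  x1, x2, s1, s2, s3, s4, s5 ≥ 0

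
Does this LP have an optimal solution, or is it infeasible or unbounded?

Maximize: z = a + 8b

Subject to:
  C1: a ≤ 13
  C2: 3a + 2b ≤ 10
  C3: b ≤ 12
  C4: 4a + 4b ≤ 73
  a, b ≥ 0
The point (0, 5) satisfies every constraint, so the LP is feasible; the constraints give a ≤ 13 and b ≤ 12, which with a, b ≥ 0 keep the feasible region inside a bounded box. A feasible, bounded LP attains a finite optimum at a vertex.

Evaluating z = a + 8b at each vertex:
  (0, 0): z = 0
  (3.333, 0): z = 3.333
  (0, 5): z = 40

Feasible with finite optimum z* = 40 at (0, 5).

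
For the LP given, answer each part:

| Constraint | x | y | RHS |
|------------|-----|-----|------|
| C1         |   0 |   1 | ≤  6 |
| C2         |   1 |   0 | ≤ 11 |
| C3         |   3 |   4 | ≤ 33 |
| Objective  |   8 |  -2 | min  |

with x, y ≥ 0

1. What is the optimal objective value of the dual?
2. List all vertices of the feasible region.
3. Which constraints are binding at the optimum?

1. -12 (by strong duality, equal to the primal optimum)
2. (0, 0), (11, 0), (3, 6), (0, 6)
3. C1, x ≥ 0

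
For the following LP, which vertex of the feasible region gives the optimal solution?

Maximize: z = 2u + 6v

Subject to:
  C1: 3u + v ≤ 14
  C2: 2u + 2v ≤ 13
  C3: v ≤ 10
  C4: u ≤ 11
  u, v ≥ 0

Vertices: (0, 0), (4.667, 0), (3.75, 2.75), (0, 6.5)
Evaluating z = 2u + 6v at each vertex:
  (0, 0): z = 0
  (4.667, 0): z = 9.333
  (3.75, 2.75): z = 24
  (0, 6.5): z = 39

The largest value is z = 39, attained at (0, 6.5).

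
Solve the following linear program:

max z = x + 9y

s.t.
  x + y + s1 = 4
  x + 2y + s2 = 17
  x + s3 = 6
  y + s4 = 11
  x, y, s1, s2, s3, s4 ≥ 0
Each vertex is the intersection of two constraint boundaries that also satisfies all remaining constraints:
  x = 0 and y = 0 → (0, 0)
  x + y = 4 and y = 0 → (4, 0)
  x + y = 4 and x = 0 → (0, 4)

Evaluating z = x + 9y at each vertex:
  (0, 0): z = 0
  (4, 0): z = 4
  (0, 4): z = 36

The maximum is at (0, 4) with z = 36.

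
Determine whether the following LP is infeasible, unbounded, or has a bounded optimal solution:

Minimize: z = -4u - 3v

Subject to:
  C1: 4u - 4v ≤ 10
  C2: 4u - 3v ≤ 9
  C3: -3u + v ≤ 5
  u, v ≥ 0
Feasible point: (0, 0) satisfies every constraint, so the LP is feasible.
Direction d = (3, 4): for each constraint row a, a·d ≤ 0 —
  (4)(3) + (-4)(4) = -4 ≤ 0
  (4)(3) + (-3)(4) = 0 ≤ 0
  (-3)(3) + (1)(4) = -5 ≤ 0
and d ≥ 0, so (0, 0) + t·d stays feasible for every t ≥ 0. Along this ray z = -4u - 3v changes by -24 per unit t, so z → −∞.

Unbounded: there is a feasible ray along which z → −∞.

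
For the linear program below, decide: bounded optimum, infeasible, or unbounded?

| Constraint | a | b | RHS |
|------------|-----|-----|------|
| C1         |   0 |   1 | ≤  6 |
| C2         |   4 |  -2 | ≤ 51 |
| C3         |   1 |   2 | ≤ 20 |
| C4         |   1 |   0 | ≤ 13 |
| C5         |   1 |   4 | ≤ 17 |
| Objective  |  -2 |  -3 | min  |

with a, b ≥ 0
The point (13, 1) satisfies every constraint, so the LP is feasible; the constraints give a ≤ 13 and b ≤ 6, which with a, b ≥ 0 keep the feasible region inside a bounded box. A feasible, bounded LP attains a finite optimum at a vertex.

Evaluating z = -2a - 3b at each vertex:
  (0, 0): z = 0
  (12.75, 0): z = -25.5
  (13, 0.5): z = -27.5
  (13, 1): z = -29
  (0, 4.25): z = -12.75

Bounded optimum: z* = -29 at (13, 1).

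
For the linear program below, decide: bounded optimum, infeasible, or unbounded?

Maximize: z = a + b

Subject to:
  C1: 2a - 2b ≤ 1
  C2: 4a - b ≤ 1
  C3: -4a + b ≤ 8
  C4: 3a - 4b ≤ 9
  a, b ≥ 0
Feasible point: (0, 0) satisfies every constraint, so the LP is feasible.
Direction d = (1, 4): for each constraint row a, a·d ≤ 0 —
  (2)(1) + (-2)(4) = -6 ≤ 0
  (4)(1) + (-1)(4) = 0 ≤ 0
  (-4)(1) + (1)(4) = 0 ≤ 0
  (3)(1) + (-4)(4) = -13 ≤ 0
and d ≥ 0, so (0, 0) + t·d stays feasible for every t ≥ 0. Along this ray z = a + b changes by 5 per unit t, so z → +∞.

Unbounded — the objective can increase without bound over the feasible region.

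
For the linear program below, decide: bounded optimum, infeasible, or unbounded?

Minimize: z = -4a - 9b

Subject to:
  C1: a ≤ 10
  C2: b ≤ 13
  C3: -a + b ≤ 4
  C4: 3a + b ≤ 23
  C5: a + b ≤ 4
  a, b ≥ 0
The point (0, 4) satisfies every constraint, so the LP is feasible; the constraints give a ≤ 10 and b ≤ 13, which with a, b ≥ 0 keep the feasible region inside a bounded box. A feasible, bounded LP attains a finite optimum at a vertex.

Bounded optimum: z* = -36 at (0, 4).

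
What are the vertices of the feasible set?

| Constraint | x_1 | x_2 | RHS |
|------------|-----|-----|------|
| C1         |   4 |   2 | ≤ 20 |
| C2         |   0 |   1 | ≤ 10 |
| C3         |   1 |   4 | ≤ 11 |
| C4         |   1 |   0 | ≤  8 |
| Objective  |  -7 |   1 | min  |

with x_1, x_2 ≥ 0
Each vertex is the intersection of two constraint boundaries that also satisfies all remaining constraints:
  x_1 = 0 and x_2 = 0 → (0, 0)
  4x_1 + 2x_2 = 20 and x_2 = 0 → (5, 0)
  4x_1 + 2x_2 = 20 and x_1 + 4x_2 = 11 → (4.143, 1.714)
  x_1 + 4x_2 = 11 and x_1 = 0 → (0, 2.75)

Vertices: (0, 0), (5, 0), (4.143, 1.714), (0, 2.75)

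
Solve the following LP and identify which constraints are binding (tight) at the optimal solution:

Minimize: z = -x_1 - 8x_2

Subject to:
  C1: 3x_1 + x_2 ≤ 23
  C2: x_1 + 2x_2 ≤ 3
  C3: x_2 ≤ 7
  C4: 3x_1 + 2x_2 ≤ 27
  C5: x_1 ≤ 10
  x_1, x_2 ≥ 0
Optimal: x_1 = 0, x_2 = 1.5
Binding: C2, x_1 ≥ 0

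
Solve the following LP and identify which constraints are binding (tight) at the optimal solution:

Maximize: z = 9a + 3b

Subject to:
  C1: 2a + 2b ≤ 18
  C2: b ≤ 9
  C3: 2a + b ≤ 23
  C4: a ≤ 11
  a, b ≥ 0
Optimal: a = 9, b = 0
Slack at optimum:
  C1: slack = 0 (binding)
  C2: slack = 9
  C3: slack = 5
  C4: slack = 2
  a ≥ 0: a = 9
  b ≥ 0: b = 0 (binding)
Binding constraints: C1, b ≥ 0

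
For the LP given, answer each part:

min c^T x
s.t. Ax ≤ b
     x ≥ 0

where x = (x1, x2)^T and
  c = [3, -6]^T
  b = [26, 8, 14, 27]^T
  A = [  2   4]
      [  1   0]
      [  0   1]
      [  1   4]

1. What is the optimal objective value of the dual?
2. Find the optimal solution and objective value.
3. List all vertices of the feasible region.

1. -39 (by strong duality, equal to the primal optimum)
2. x1 = 0, x2 = 6.5, z = -39
3. (0, 0), (8, 0), (8, 2.5), (0, 6.5)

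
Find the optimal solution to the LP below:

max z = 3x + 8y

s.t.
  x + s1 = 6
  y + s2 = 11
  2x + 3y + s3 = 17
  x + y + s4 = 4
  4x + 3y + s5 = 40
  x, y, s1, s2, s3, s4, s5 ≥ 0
Each vertex is the intersection of two constraint boundaries that also satisfies all remaining constraints:
  x = 0 and y = 0 → (0, 0)
  x + y = 4 and y = 0 → (4, 0)
  x + y = 4 and x = 0 → (0, 4)

Evaluating z = 3x + 8y at each vertex:
  (0, 0): z = 0
  (4, 0): z = 12
  (0, 4): z = 32

The maximum is at (0, 4) with z = 32.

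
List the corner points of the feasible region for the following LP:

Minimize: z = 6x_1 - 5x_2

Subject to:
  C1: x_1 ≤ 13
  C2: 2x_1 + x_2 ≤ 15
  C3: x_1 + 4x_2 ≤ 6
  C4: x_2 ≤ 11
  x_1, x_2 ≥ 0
Each vertex is the intersection of two constraint boundaries that also satisfies all remaining constraints:
  x_1 = 0 and x_2 = 0 → (0, 0)
  x_1 + 4x_2 = 6 and x_2 = 0 → (6, 0)
  x_1 + 4x_2 = 6 and x_1 = 0 → (0, 1.5)

Vertices: (0, 0), (6, 0), (0, 1.5)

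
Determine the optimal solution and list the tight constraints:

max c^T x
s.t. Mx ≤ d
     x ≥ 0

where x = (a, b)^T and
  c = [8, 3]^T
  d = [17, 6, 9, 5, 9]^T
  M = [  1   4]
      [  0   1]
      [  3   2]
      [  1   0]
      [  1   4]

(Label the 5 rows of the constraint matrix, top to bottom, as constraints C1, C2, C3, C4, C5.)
Optimal: a = 3, b = 0
Binding: C3, b ≥ 0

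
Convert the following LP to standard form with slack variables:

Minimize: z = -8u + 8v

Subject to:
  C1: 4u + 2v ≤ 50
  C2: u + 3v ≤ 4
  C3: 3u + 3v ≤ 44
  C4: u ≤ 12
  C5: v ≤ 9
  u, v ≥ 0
min z = -8u + 8v

s.t.
  4u + 2v + s1 = 50
  u + 3v + s2 = 4
  3u + 3v + s3 = 44
  u + s4 = 12
  v + s5 = 9
  u, v, s1, s2, s3, s4, s5 ≥ 0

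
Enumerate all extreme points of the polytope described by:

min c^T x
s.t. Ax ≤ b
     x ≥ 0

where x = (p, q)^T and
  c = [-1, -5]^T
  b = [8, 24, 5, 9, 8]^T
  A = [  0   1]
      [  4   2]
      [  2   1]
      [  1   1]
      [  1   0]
Each vertex is the intersection of two constraint boundaries that also satisfies all remaining constraints:
  p = 0 and q = 0 → (0, 0)
  2p + q = 5 and q = 0 → (2.5, 0)
  2p + q = 5 and p = 0 → (0, 5)

Vertices: (0, 0), (2.5, 0), (0, 5)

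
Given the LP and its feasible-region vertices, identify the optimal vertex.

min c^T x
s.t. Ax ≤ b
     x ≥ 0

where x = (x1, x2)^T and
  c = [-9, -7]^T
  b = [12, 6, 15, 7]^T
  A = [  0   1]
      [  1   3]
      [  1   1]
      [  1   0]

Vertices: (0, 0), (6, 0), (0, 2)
Evaluating z = -9x1 - 7x2 at each vertex:
  (0, 0): z = 0
  (6, 0): z = -54
  (0, 2): z = -14

The smallest value is z = -54, attained at (6, 0).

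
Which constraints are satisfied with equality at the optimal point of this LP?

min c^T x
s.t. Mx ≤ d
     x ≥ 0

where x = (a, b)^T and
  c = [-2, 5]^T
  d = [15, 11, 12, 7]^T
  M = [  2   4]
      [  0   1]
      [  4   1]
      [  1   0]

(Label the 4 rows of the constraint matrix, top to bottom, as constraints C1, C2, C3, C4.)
Optimal: a = 3, b = 0
Binding: C3, b ≥ 0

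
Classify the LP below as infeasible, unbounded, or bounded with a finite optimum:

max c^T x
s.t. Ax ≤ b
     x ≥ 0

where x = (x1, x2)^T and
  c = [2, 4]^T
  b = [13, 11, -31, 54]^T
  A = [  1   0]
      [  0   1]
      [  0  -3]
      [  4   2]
The point (8, 11) satisfies every constraint, so the LP is feasible; the constraints give x1 ≤ 13 and x2 ≤ 11, which with x1, x2 ≥ 0 keep the feasible region inside a bounded box. A feasible, bounded LP attains a finite optimum at a vertex.

Evaluating z = 2x1 + 4x2 at each vertex:
  (0, 10.33): z = 41.33
  (8.333, 10.33): z = 58
  (8, 11): z = 60
  (0, 11): z = 44

Feasible with finite optimum z* = 60 at (8, 11).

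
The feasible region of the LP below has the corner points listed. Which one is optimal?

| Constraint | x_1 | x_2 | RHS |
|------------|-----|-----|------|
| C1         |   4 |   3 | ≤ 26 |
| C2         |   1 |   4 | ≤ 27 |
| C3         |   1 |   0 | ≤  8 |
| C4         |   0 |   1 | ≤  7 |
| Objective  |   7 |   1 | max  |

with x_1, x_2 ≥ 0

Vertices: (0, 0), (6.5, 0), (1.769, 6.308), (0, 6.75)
Evaluating z = 7x_1 + x_2 at each vertex:
  (0, 0): z = 0
  (6.5, 0): z = 45.5
  (1.769, 6.308): z = 18.69
  (0, 6.75): z = 6.75

The largest value is z = 45.5, attained at (6.5, 0).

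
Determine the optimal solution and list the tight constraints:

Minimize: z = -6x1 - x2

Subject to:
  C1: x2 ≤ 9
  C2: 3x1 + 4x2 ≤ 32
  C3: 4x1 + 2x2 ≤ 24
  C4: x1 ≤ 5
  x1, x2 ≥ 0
Optimal: x1 = 5, x2 = 2
Binding: C3, C4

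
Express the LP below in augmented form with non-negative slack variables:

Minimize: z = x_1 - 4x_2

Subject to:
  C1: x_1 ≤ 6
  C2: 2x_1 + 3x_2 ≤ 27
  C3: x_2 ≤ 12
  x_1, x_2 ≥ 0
min z = x_1 - 4x_2

s.t.
  x_1 + s1 = 6
  2x_1 + 3x_2 + s2 = 27
  x_2 + s3 = 12
  x_1, x_2, s1, s2, s3 ≥ 0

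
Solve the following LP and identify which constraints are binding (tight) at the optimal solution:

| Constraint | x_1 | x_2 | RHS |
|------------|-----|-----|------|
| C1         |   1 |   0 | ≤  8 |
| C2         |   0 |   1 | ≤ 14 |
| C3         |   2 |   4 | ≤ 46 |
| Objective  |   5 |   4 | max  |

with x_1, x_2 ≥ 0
Optimal: x_1 = 8, x_2 = 7.5
Slack at optimum:
  C1: slack = 0 (binding)
  C2: slack = 6.5
  C3: slack = 0 (binding)
  x_1 ≥ 0: x_1 = 8
  x_2 ≥ 0: x_2 = 7.5
Binding constraints: C1, C3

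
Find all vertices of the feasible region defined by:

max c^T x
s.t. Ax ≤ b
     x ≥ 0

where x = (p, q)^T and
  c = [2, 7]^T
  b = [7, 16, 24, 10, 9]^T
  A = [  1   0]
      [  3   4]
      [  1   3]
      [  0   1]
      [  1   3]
Each vertex is the intersection of two constraint boundaries that also satisfies all remaining constraints:
  p = 0 and q = 0 → (0, 0)
  3p + 4q = 16 and q = 0 → (5.333, 0)
  3p + 4q = 16 and p + 3q = 9 → (2.4, 2.2)
  p + 3q = 9 and p = 0 → (0, 3)

Vertices: (0, 0), (5.333, 0), (2.4, 2.2), (0, 3)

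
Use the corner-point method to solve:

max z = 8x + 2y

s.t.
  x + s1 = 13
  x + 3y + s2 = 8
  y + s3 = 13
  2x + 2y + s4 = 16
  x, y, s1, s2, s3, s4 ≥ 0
Each vertex is the intersection of two constraint boundaries that also satisfies all remaining constraints:
  x = 0 and y = 0 → (0, 0)
  x + 3y = 8 and 2x + 2y = 16 → (8, 0)
  x + 3y = 8 and x = 0 → (0, 2.667)

Evaluating z = 8x + 2y at each vertex:
  (0, 0): z = 0
  (8, 0): z = 64
  (0, 2.667): z = 5.333

The maximum is at (8, 0) with z = 64.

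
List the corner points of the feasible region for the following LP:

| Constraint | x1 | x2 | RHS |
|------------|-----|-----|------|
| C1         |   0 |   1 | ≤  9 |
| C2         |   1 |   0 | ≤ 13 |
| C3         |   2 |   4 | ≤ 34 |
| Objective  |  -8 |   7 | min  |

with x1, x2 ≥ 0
Each vertex is the intersection of two constraint boundaries that also satisfies all remaining constraints:
  x1 = 0 and x2 = 0 → (0, 0)
  x1 = 13 and x2 = 0 → (13, 0)
  x1 = 13 and 2x1 + 4x2 = 34 → (13, 2)
  2x1 + 4x2 = 34 and x1 = 0 → (0, 8.5)

Vertices: (0, 0), (13, 0), (13, 2), (0, 8.5)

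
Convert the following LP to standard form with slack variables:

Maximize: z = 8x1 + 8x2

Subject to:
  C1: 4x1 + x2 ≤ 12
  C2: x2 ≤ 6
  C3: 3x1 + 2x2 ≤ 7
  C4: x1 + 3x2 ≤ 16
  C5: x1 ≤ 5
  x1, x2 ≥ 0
max z = 8x1 + 8x2

s.t.
  4x1 + x2 + s1 = 12
  x2 + s2 = 6
  3x1 + 2x2 + s3 = 7
  x1 + 3x2 + s4 = 16
  x1 + s5 = 5
  x1, x2, s1, s2, s3, s4, s5 ≥ 0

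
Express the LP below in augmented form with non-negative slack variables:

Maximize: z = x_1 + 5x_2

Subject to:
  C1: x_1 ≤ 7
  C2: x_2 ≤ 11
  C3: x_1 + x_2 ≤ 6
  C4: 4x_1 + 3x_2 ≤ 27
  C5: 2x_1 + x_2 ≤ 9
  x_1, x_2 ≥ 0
max z = x_1 + 5x_2

s.t.
  x_1 + s1 = 7
  x_2 + s2 = 11
  x_1 + x_2 + s3 = 6
  4x_1 + 3x_2 + s4 = 27
  2x_1 + x_2 + s5 = 9
  x_1, x_2, s1, s2, s3, s4, s5 ≥ 0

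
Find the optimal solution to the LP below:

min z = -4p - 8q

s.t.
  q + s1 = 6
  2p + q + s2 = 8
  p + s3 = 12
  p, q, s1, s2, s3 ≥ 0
Each vertex is the intersection of two constraint boundaries that also satisfies all remaining constraints:
  p = 0 and q = 0 → (0, 0)
  2p + q = 8 and q = 0 → (4, 0)
  q = 6 and 2p + q = 8 → (1, 6)
  q = 6 and p = 0 → (0, 6)

Evaluating z = -4p - 8q at each vertex:
  (0, 0): z = 0
  (4, 0): z = -16
  (1, 6): z = -52
  (0, 6): z = -48

The minimum is at (1, 6) with z = -52.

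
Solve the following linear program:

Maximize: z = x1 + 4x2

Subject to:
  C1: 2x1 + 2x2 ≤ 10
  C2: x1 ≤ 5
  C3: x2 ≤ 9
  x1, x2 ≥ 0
x1 = 0, x2 = 5, z = 20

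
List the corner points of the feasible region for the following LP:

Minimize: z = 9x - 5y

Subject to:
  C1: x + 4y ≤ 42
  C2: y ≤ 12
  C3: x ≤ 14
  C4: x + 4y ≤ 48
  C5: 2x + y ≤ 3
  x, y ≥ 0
Each vertex is the intersection of two constraint boundaries that also satisfies all remaining constraints:
  x = 0 and y = 0 → (0, 0)
  2x + y = 3 and y = 0 → (1.5, 0)
  2x + y = 3 and x = 0 → (0, 3)

Vertices: (0, 0), (1.5, 0), (0, 3)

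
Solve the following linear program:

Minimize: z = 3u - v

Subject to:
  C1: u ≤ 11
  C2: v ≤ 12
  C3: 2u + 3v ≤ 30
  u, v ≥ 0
Each vertex is the intersection of two constraint boundaries that also satisfies all remaining constraints:
  u = 0 and v = 0 → (0, 0)
  u = 11 and v = 0 → (11, 0)
  u = 11 and 2u + 3v = 30 → (11, 2.667)
  2u + 3v = 30 and u = 0 → (0, 10)

Evaluating z = 3u - v at each vertex:
  (0, 0): z = 0
  (11, 0): z = 33
  (11, 2.667): z = 30.33
  (0, 10): z = -10

The minimum is at (0, 10) with z = -10.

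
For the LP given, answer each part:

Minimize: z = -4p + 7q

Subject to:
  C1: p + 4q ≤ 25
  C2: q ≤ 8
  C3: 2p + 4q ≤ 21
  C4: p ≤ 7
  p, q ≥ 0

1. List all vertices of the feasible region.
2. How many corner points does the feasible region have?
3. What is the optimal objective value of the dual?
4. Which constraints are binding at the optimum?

1. (0, 0), (7, 0), (7, 1.75), (0, 5.25)
2. 4
3. -28 (by strong duality, equal to the primal optimum)
4. C4, q ≥ 0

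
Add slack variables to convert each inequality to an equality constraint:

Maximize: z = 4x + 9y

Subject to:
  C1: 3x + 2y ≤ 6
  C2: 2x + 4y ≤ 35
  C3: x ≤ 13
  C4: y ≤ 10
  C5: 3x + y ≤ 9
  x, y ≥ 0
max z = 4x + 9y

s.t.
  3x + 2y + s1 = 6
  2x + 4y + s2 = 35
  x + s3 = 13
  y + s4 = 10
  3x + y + s5 = 9
  x, y, s1, s2, s3, s4, s5 ≥ 0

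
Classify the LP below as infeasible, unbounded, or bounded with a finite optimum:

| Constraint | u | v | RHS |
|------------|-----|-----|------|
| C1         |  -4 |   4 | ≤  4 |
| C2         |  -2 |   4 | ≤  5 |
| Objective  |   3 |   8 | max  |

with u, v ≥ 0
Feasible point: (0, 0) satisfies every constraint, so the LP is feasible.
Direction d = (1, 0): for each constraint row a, a·d ≤ 0 —
  (-4)(1) + (4)(0) = -4 ≤ 0
  (-2)(1) + (4)(0) = -2 ≤ 0
and d ≥ 0, so (0, 0) + t·d stays feasible for every t ≥ 0. Along this ray z = 3u + 8v changes by 3 per unit t, so z → +∞.

The LP is unbounded; z can be made arbitrarily large.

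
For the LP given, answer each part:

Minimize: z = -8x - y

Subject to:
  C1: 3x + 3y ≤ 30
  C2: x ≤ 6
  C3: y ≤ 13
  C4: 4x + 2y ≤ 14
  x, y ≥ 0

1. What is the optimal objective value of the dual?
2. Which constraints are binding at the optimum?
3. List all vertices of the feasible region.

1. -28 (by strong duality, equal to the primal optimum)
2. C4, y ≥ 0
3. (0, 0), (3.5, 0), (0, 7)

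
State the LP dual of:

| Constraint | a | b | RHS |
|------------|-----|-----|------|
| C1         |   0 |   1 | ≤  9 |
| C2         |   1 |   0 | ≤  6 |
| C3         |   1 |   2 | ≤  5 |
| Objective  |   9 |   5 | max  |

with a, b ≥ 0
Minimize: z = 9y1 + 6y2 + 5y3

Subject to:
  C1: -y2 - y3 ≤ -9
  C2: -y1 - 2y3 ≤ -5
  y1, y2, y3 ≥ 0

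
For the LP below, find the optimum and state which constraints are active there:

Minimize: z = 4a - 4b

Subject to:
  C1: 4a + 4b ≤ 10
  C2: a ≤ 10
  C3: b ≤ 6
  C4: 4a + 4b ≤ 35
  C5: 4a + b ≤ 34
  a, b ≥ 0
Optimal: a = 0, b = 2.5
Slack at optimum:
  C1: slack = 0 (binding)
  C2: slack = 10
  C3: slack = 3.5
  C4: slack = 25
  C5: slack = 31.5
  a ≥ 0: a = 0 (binding)
  b ≥ 0: b = 2.5
Binding constraints: C1, a ≥ 0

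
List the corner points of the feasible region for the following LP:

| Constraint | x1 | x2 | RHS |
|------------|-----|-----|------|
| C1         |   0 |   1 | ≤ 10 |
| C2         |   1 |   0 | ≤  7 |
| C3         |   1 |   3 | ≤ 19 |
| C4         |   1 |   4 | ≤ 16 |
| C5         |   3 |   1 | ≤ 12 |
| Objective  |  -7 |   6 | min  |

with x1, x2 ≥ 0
Each vertex is the intersection of two constraint boundaries that also satisfies all remaining constraints:
  x1 = 0 and x2 = 0 → (0, 0)
  3x1 + x2 = 12 and x2 = 0 → (4, 0)
  x1 + 4x2 = 16 and 3x1 + x2 = 12 → (2.909, 3.273)
  x1 + 4x2 = 16 and x1 = 0 → (0, 4)

Vertices: (0, 0), (4, 0), (2.909, 3.273), (0, 4)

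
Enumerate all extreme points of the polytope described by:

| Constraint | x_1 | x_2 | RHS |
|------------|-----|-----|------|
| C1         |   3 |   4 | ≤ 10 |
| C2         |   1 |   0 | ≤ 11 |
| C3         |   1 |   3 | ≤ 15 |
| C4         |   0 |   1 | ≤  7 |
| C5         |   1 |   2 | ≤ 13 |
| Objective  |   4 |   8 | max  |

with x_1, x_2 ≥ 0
Each vertex is the intersection of two constraint boundaries that also satisfies all remaining constraints:
  x_1 = 0 and x_2 = 0 → (0, 0)
  3x_1 + 4x_2 = 10 and x_2 = 0 → (3.333, 0)
  3x_1 + 4x_2 = 10 and x_1 = 0 → (0, 2.5)

Vertices: (0, 0), (3.333, 0), (0, 2.5)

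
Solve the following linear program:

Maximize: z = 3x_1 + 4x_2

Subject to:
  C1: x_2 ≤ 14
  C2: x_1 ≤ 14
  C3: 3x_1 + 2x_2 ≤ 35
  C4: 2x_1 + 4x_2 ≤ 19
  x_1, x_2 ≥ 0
Each vertex is the intersection of two constraint boundaries that also satisfies all remaining constraints:
  x_1 = 0 and x_2 = 0 → (0, 0)
  2x_1 + 4x_2 = 19 and x_2 = 0 → (9.5, 0)
  2x_1 + 4x_2 = 19 and x_1 = 0 → (0, 4.75)

Evaluating z = 3x_1 + 4x_2 at each vertex:
  (0, 0): z = 0
  (9.5, 0): z = 28.5
  (0, 4.75): z = 19

The maximum is at (9.5, 0) with z = 28.5.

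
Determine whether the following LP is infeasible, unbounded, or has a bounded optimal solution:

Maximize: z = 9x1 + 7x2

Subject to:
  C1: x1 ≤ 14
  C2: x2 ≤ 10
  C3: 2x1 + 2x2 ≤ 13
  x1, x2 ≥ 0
The point (6.5, 0) satisfies every constraint, so the LP is feasible; the constraints give x1 ≤ 14 and x2 ≤ 10, which with x1, x2 ≥ 0 keep the feasible region inside a bounded box. A feasible, bounded LP attains a finite optimum at a vertex.

Feasible with finite optimum z* = 58.5 at (6.5, 0).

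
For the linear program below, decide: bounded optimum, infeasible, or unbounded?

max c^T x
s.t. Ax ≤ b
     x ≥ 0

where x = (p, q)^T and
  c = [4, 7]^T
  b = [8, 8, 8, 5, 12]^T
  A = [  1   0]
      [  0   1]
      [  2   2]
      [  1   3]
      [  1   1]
The point (3.5, 0.5) satisfies every constraint, so the LP is feasible; the constraints give p ≤ 8 and q ≤ 8, which with p, q ≥ 0 keep the feasible region inside a bounded box. A feasible, bounded LP attains a finite optimum at a vertex.

Evaluating z = 4p + 7q at each vertex:
  (0, 0): z = 0
  (4, 0): z = 16
  (3.5, 0.5): z = 17.5
  (0, 1.667): z = 11.67

Feasible with finite optimum z* = 17.5 at (3.5, 0.5).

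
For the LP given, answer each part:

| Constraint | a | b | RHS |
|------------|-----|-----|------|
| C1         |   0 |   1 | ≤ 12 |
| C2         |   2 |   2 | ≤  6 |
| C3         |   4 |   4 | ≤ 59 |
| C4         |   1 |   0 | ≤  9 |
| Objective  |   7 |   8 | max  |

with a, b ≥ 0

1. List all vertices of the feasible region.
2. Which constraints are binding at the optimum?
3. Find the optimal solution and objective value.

1. (0, 0), (3, 0), (0, 3)
2. C2, a ≥ 0
3. a = 0, b = 3, z = 24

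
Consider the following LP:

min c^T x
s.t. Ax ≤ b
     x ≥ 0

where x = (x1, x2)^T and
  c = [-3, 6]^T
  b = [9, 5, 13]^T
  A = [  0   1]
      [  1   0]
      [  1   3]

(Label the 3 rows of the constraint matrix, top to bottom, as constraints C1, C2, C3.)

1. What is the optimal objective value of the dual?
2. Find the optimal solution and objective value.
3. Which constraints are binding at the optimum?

1. -15 (by strong duality, equal to the primal optimum)
2. x1 = 5, x2 = 0, z = -15
3. C2, x2 ≥ 0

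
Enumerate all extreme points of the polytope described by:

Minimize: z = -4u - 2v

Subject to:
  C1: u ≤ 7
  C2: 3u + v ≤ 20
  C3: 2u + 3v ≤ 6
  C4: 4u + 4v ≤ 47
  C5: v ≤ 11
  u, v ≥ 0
Each vertex is the intersection of two constraint boundaries that also satisfies all remaining constraints:
  u = 0 and v = 0 → (0, 0)
  2u + 3v = 6 and v = 0 → (3, 0)
  2u + 3v = 6 and u = 0 → (0, 2)

Vertices: (0, 0), (3, 0), (0, 2)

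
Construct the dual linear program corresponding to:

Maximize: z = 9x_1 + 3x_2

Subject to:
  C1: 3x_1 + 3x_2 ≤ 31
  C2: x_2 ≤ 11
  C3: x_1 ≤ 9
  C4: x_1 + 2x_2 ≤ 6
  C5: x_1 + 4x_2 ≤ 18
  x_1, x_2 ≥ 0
Minimize: z = 31y1 + 11y2 + 9y3 + 6y4 + 18y5

Subject to:
  C1: -3y1 - y3 - y4 - y5 ≤ -9
  C2: -3y1 - y2 - 2y4 - 4y5 ≤ -3
  y1, y2, y3, y4, y5 ≥ 0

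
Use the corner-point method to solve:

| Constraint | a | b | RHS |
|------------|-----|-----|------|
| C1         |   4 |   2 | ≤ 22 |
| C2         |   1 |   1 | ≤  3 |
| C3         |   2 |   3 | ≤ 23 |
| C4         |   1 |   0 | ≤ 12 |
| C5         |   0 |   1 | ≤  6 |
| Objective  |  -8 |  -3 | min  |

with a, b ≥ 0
a = 3, b = 0, z = -24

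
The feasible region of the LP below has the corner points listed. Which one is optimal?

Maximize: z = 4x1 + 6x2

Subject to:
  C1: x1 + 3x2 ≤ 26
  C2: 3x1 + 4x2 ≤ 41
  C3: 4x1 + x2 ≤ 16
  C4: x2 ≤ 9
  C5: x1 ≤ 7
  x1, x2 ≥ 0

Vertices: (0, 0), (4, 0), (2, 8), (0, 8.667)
Evaluating z = 4x1 + 6x2 at each vertex:
  (0, 0): z = 0
  (4, 0): z = 16
  (2, 8): z = 56
  (0, 8.667): z = 52

The largest value is z = 56, attained at (2, 8).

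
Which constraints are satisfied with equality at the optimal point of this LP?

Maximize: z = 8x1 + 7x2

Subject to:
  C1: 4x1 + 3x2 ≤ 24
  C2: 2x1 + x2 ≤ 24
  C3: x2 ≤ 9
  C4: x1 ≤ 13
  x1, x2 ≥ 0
Optimal: x1 = 0, x2 = 8
Slack at optimum:
  C1: slack = 0 (binding)
  C2: slack = 16
  C3: slack = 1
  C4: slack = 13
  x1 ≥ 0: x1 = 0 (binding)
  x2 ≥ 0: x2 = 8
Binding constraints: C1, x1 ≥ 0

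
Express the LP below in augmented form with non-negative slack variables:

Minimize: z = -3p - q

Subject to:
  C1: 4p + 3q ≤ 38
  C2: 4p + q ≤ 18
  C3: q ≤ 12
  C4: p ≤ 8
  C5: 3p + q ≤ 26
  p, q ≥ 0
min z = -3p - q

s.t.
  4p + 3q + s1 = 38
  4p + q + s2 = 18
  q + s3 = 12
  p + s4 = 8
  3p + q + s5 = 26
  p, q, s1, s2, s3, s4, s5 ≥ 0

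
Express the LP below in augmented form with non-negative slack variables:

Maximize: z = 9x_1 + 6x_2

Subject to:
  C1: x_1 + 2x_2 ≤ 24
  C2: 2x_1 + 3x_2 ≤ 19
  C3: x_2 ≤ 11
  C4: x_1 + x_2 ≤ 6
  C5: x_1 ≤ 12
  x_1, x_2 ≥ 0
max z = 9x_1 + 6x_2

s.t.
  x_1 + 2x_2 + s1 = 24
  2x_1 + 3x_2 + s2 = 19
  x_2 + s3 = 11
  x_1 + x_2 + s4 = 6
  x_1 + s5 = 12
  x_1, x_2, s1, s2, s3, s4, s5 ≥ 0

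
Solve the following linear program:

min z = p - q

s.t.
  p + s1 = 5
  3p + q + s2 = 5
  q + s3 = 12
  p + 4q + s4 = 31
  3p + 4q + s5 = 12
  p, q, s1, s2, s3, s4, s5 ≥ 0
Each vertex is the intersection of two constraint boundaries that also satisfies all remaining constraints:
  p = 0 and q = 0 → (0, 0)
  3p + q = 5 and q = 0 → (1.667, 0)
  3p + q = 5 and 3p + 4q = 12 → (0.8889, 2.333)
  3p + 4q = 12 and p = 0 → (0, 3)

Evaluating z = p - q at each vertex:
  (0, 0): z = 0
  (1.667, 0): z = 1.667
  (0.8889, 2.333): z = -1.444
  (0, 3): z = -3

The minimum is at (0, 3) with z = -3.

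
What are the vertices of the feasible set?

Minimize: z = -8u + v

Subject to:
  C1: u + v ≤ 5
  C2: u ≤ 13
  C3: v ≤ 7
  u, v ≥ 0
Each vertex is the intersection of two constraint boundaries that also satisfies all remaining constraints:
  u = 0 and v = 0 → (0, 0)
  u + v = 5 and v = 0 → (5, 0)
  u + v = 5 and u = 0 → (0, 5)

Vertices: (0, 0), (5, 0), (0, 5)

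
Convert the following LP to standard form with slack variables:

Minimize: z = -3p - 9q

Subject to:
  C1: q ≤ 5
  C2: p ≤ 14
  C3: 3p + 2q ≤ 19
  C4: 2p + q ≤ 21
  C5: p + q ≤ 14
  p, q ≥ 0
min z = -3p - 9q

s.t.
  q + s1 = 5
  p + s2 = 14
  3p + 2q + s3 = 19
  2p + q + s4 = 21
  p + q + s5 = 14
  p, q, s1, s2, s3, s4, s5 ≥ 0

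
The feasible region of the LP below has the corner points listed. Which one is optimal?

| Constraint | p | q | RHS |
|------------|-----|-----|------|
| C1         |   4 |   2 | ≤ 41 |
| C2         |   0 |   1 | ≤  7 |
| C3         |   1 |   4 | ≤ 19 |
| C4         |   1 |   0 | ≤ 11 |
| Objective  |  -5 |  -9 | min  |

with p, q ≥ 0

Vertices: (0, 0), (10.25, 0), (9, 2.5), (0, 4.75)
Evaluating z = -5p - 9q at each vertex:
  (0, 0): z = 0
  (10.25, 0): z = -51.25
  (9, 2.5): z = -67.5
  (0, 4.75): z = -42.75

The smallest value is z = -67.5, attained at (9, 2.5).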